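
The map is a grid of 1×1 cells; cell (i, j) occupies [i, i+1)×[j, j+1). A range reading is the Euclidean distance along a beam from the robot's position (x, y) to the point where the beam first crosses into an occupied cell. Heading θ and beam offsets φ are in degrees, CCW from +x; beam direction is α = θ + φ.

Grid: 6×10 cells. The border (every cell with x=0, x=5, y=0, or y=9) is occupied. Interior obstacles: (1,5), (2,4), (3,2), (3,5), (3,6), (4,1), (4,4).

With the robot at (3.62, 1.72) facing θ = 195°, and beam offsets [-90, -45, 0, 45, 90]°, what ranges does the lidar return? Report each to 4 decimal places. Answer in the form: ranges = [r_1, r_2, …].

beam 1: φ=-90°, α=105°
  dir = (cos 105°, sin 105°) = (-0.2588, 0.9659); from cell (3,1)
  next x-line at t=2.3955, next y-line at t=0.2899; Δt_x=3.8637, Δt_y=1.0353
    y: enter (3,2) at t=0.2899 ← occupied
  → r_1 = 0.2899
beam 2: φ=-45°, α=150°
  dir = (cos 150°, sin 150°) = (-0.8660, 0.5000); from cell (3,1)
  next x-line at t=0.7159, next y-line at t=0.5600; Δt_x=1.1547, Δt_y=2.0000
    y: enter (3,2) at t=0.5600 ← occupied
  → r_2 = 0.5600
beam 3: φ=0°, α=195°
  dir = (cos 195°, sin 195°) = (-0.9659, -0.2588); from cell (3,1)
  next x-line at t=0.6419, next y-line at t=2.7819; Δt_x=1.0353, Δt_y=3.8637
    x: enter (2,1) at t=0.6419
    x: enter (1,1) at t=1.6771
    x: enter (0,1) at t=2.7124 ← occupied
  → r_3 = 2.7124
beam 4: φ=45°, α=240°
  dir = (cos 240°, sin 240°) = (-0.5000, -0.8660); from cell (3,1)
  next x-line at t=1.2400, next y-line at t=0.8314; Δt_x=2.0000, Δt_y=1.1547
    y: enter (3,0) at t=0.8314 ← occupied
  → r_4 = 0.8314
beam 5: φ=90°, α=285°
  dir = (cos 285°, sin 285°) = (0.2588, -0.9659); from cell (3,1)
  next x-line at t=1.4682, next y-line at t=0.7454; Δt_x=3.8637, Δt_y=1.0353
    y: enter (3,0) at t=0.7454 ← occupied
  → r_5 = 0.7454

ranges = [0.2899, 0.5600, 2.7124, 0.8314, 0.7454]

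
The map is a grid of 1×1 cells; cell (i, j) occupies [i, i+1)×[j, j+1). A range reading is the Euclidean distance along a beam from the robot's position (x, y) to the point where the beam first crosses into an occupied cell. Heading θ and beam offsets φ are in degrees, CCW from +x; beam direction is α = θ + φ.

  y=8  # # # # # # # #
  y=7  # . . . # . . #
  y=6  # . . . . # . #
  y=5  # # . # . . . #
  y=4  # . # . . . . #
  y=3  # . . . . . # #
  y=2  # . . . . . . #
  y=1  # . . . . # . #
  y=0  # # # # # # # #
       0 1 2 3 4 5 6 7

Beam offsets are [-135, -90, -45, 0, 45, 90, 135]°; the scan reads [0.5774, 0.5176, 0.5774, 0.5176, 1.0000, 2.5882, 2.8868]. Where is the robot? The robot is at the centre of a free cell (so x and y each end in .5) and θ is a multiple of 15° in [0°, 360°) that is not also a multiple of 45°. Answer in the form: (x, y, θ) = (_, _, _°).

(x, y, θ) = (3.5, 7.5, 105°)

Enumerate (i+0.5, j+0.5, θ) over the 35 free cells and 16 admissible headings. For each, cast all 7 beams and compare to the given ranges.
  (3.5, 4.5, 15°): beam 1 = 4.0415 ≠ 0.5774 ✗
  (3.5, 3.5, 330°): beam 1 = 2.5882 ≠ 0.5774 ✗
  (1.5, 1.5, 30°): beam 1 = 0.5176 ≠ 0.5774 ✗
  (2.5, 6.5, 15°): beam 1 = 1.0000 ≠ 0.5774 ✗
  (6.5, 4.5, 195°): beam 1 = 1.0000 ≠ 0.5774 ✗
  …
  (3.5, 7.5, 105°): r_1=0.5774, r_2=0.5176, r_3=0.5774, r_4=0.5176, r_5=1.0000, r_6=2.5882, r_7=2.8868 — all match ✓
Unique over the lattice → pose = (3.5, 7.5, 105°).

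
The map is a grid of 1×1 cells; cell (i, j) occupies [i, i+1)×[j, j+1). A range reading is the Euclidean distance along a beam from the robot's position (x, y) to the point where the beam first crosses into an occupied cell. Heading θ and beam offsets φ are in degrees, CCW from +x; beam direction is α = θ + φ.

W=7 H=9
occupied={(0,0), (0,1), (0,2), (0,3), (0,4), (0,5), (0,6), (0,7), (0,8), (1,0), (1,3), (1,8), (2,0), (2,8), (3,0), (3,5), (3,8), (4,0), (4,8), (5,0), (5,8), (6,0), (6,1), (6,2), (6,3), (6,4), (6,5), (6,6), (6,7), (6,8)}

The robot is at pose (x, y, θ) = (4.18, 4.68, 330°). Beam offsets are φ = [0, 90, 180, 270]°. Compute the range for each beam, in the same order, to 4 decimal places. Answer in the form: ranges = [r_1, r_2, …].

ranges = [2.1016, 3.6400, 0.6400, 4.2493]

beam 1: φ=0°, α=330°
  dir = (cos 330°, sin 330°) = (0.8660, -0.5000); from cell (4,4)
  next x-line at t=0.9469, next y-line at t=1.3600; Δt_x=1.1547, Δt_y=2.0000
    x: enter (5,4) at t=0.9469
    y: enter (5,3) at t=1.3600
    x: enter (6,3) at t=2.1016 ← occupied
  → r_1 = 2.1016
beam 2: φ=90°, α=60°
  dir = (cos 60°, sin 60°) = (0.5000, 0.8660); from cell (4,4)
  next x-line at t=1.6400, next y-line at t=0.3695; Δt_x=2.0000, Δt_y=1.1547
    y: enter (4,5) at t=0.3695
    y: enter (4,6) at t=1.5242
    x: enter (5,6) at t=1.6400
    y: enter (5,7) at t=2.6789
    x: enter (6,7) at t=3.6400 ← occupied
  → r_2 = 3.6400
beam 3: φ=180°, α=150°
  dir = (cos 150°, sin 150°) = (-0.8660, 0.5000); from cell (4,4)
  next x-line at t=0.2078, next y-line at t=0.6400; Δt_x=1.1547, Δt_y=2.0000
    x: enter (3,4) at t=0.2078
    y: enter (3,5) at t=0.6400 ← occupied
  → r_3 = 0.6400
beam 4: φ=270°, α=240°
  dir = (cos 240°, sin 240°) = (-0.5000, -0.8660); from cell (4,4)
  next x-line at t=0.3600, next y-line at t=0.7852; Δt_x=2.0000, Δt_y=1.1547
    x: enter (3,4) at t=0.3600
    y: enter (3,3) at t=0.7852
    y: enter (3,2) at t=1.9399
    x: enter (2,2) at t=2.3600
    y: enter (2,1) at t=3.0946
    y: enter (2,0) at t=4.2493 ← occupied
  → r_4 = 4.2493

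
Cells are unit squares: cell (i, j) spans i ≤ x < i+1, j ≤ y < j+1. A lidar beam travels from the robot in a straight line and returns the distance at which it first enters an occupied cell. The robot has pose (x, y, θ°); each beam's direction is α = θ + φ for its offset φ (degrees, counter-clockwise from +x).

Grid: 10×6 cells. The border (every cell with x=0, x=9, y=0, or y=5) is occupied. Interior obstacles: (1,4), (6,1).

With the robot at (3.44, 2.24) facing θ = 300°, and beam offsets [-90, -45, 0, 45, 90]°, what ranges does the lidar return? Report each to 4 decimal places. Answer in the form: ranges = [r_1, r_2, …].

ranges = [2.4800, 1.2837, 1.4318, 2.6503, 5.5200]

beam 1: φ=-90°, α=210°
  dir = (cos 210°, sin 210°) = (-0.8660, -0.5000); from cell (3,2)
  next x-line at t=0.5081, next y-line at t=0.4800; Δt_x=1.1547, Δt_y=2.0000
    y: enter (3,1) at t=0.4800
    x: enter (2,1) at t=0.5081
    x: enter (1,1) at t=1.6628
    y: enter (1,0) at t=2.4800 ← occupied
  → r_1 = 2.4800
beam 2: φ=-45°, α=255°
  dir = (cos 255°, sin 255°) = (-0.2588, -0.9659); from cell (3,2)
  next x-line at t=1.7000, next y-line at t=0.2485; Δt_x=3.8637, Δt_y=1.0353
    y: enter (3,1) at t=0.2485
    y: enter (3,0) at t=1.2837 ← occupied
  → r_2 = 1.2837
beam 3: φ=0°, α=300°
  dir = (cos 300°, sin 300°) = (0.5000, -0.8660); from cell (3,2)
  next x-line at t=1.1200, next y-line at t=0.2771; Δt_x=2.0000, Δt_y=1.1547
    y: enter (3,1) at t=0.2771
    x: enter (4,1) at t=1.1200
    y: enter (4,0) at t=1.4318 ← occupied
  → r_3 = 1.4318
beam 4: φ=45°, α=345°
  dir = (cos 345°, sin 345°) = (0.9659, -0.2588); from cell (3,2)
  next x-line at t=0.5798, next y-line at t=0.9273; Δt_x=1.0353, Δt_y=3.8637
    x: enter (4,2) at t=0.5798
    y: enter (4,1) at t=0.9273
    x: enter (5,1) at t=1.6150
    x: enter (6,1) at t=2.6503 ← occupied
  → r_4 = 2.6503
beam 5: φ=90°, α=30°
  dir = (cos 30°, sin 30°) = (0.8660, 0.5000); from cell (3,2)
  next x-line at t=0.6466, next y-line at t=1.5200; Δt_x=1.1547, Δt_y=2.0000
    x: enter (4,2) at t=0.6466
    y: enter (4,3) at t=1.5200
    x: enter (5,3) at t=1.8013
    x: enter (6,3) at t=2.9560
    y: enter (6,4) at t=3.5200
    x: enter (7,4) at t=4.1107
    x: enter (8,4) at t=5.2654
    y: enter (8,5) at t=5.5200 ← occupied
  → r_5 = 5.5200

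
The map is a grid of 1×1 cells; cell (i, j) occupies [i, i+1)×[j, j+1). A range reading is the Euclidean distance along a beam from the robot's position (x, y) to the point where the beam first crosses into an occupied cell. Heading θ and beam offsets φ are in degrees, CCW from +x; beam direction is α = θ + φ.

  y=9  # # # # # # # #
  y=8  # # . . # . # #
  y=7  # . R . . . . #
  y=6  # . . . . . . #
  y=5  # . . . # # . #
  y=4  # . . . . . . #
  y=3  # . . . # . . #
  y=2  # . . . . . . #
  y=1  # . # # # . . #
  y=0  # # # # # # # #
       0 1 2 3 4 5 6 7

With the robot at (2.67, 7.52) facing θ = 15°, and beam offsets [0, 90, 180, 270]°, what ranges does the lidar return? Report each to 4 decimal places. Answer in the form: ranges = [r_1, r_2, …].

beam 1: φ=0°, α=15°
  dir = (cos 15°, sin 15°) = (0.9659, 0.2588); from cell (2,7)
  next x-line at t=0.3416, next y-line at t=1.8546; Δt_x=1.0353, Δt_y=3.8637
    x: enter (3,7) at t=0.3416
    x: enter (4,7) at t=1.3769
    y: enter (4,8) at t=1.8546 ← occupied
  → r_1 = 1.8546
beam 2: φ=90°, α=105°
  dir = (cos 105°, sin 105°) = (-0.2588, 0.9659); from cell (2,7)
  next x-line at t=2.5887, next y-line at t=0.4969; Δt_x=3.8637, Δt_y=1.0353
    y: enter (2,8) at t=0.4969
    y: enter (2,9) at t=1.5322 ← occupied
  → r_2 = 1.5322
beam 3: φ=180°, α=195°
  dir = (cos 195°, sin 195°) = (-0.9659, -0.2588); from cell (2,7)
  next x-line at t=0.6936, next y-line at t=2.0091; Δt_x=1.0353, Δt_y=3.8637
    x: enter (1,7) at t=0.6936
    x: enter (0,7) at t=1.7289 ← occupied
  → r_3 = 1.7289
beam 4: φ=270°, α=285°
  dir = (cos 285°, sin 285°) = (0.2588, -0.9659); from cell (2,7)
  next x-line at t=1.2750, next y-line at t=0.5383; Δt_x=3.8637, Δt_y=1.0353
    y: enter (2,6) at t=0.5383
    x: enter (3,6) at t=1.2750
    y: enter (3,5) at t=1.5736
    y: enter (3,4) at t=2.6089
    y: enter (3,3) at t=3.6442
    y: enter (3,2) at t=4.6794
    x: enter (4,2) at t=5.1387
    y: enter (4,1) at t=5.7147 ← occupied
  → r_4 = 5.7147

ranges = [1.8546, 1.5322, 1.7289, 5.7147]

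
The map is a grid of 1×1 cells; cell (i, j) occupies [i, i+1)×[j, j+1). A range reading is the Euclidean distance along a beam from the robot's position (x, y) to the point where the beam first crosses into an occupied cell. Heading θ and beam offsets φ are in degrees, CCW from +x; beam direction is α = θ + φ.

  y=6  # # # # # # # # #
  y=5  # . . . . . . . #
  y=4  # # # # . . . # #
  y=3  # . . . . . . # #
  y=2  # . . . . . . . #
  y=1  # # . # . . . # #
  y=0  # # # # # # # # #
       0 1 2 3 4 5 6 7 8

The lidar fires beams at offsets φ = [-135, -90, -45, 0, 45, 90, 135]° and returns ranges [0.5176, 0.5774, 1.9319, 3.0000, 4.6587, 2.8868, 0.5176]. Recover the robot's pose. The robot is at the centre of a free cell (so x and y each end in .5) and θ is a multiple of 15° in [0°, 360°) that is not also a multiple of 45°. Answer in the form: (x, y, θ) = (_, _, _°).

The pose lattice has 27·16 = 432 candidates. Test each by forward raycasting.
  (7.5, 5.5, 105°): beam 1 = 0.5774 ≠ 0.5176 ✗
  (4.5, 1.5, 105°): beam 1 = 1.0000 ≠ 0.5176 ✗
  (3.5, 5.5, 15°): beam 1 = 0.5774 ≠ 0.5176 ✗
  (7.5, 2.5, 195°): beam 1 = 0.5774 ≠ 0.5176 ✗
  …
  (4.5, 1.5, 30°): r_1=0.5176, r_2=0.5774, r_3=1.9319, r_4=3.0000, r_5=4.6587, r_6=2.8868, r_7=0.5176 — all match ✓
Only this pose fits every beam.

(x, y, θ) = (4.5, 1.5, 30°)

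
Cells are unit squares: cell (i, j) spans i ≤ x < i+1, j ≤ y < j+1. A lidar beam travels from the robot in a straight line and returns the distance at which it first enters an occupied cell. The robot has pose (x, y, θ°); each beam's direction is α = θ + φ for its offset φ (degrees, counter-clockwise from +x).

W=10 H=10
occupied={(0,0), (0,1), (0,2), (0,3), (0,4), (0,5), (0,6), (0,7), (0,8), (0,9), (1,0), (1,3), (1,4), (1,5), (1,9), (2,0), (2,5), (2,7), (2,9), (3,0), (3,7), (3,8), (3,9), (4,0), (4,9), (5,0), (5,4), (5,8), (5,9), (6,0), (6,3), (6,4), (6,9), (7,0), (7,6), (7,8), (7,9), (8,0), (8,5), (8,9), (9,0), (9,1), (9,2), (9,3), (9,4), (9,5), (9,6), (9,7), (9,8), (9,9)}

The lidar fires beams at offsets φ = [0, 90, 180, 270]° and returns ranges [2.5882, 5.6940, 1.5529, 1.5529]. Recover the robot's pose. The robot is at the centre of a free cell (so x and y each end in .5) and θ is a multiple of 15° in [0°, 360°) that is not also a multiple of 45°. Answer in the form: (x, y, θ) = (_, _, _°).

(x, y, θ) = (7.5, 2.5, 75°)

The pose lattice has 50·16 = 800 candidates. Test each by forward raycasting.
  (8.5, 4.5, 255°): beam 1 = 3.6235 ≠ 2.5882 ✗
  (7.5, 3.5, 285°): beam 2 = 1.5529 ≠ 5.6940 ✗
  (6.5, 1.5, 330°): beam 1 = 1.0000 ≠ 2.5882 ✗
  …
  (7.5, 2.5, 75°): r_1=2.5882, r_2=5.6940, r_3=1.5529, r_4=1.5529 — all match ✓
Unique over the lattice → pose = (7.5, 2.5, 75°).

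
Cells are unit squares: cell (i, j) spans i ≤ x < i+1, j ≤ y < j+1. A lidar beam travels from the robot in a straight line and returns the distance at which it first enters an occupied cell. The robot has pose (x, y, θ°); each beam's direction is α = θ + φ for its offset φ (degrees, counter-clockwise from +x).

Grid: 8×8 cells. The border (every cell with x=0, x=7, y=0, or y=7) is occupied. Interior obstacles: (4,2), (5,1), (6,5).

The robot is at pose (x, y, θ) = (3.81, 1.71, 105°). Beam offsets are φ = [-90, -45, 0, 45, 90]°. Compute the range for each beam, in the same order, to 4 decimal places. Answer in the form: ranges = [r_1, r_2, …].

beam 1: φ=-90°, α=15°
  dir = (cos 15°, sin 15°) = (0.9659, 0.2588); from cell (3,1)
  next x-line at t=0.1967, next y-line at t=1.1205; Δt_x=1.0353, Δt_y=3.8637
    x: enter (4,1) at t=0.1967
    y: enter (4,2) at t=1.1205 ← occupied
  → r_1 = 1.1205
beam 2: φ=-45°, α=60°
  dir = (cos 60°, sin 60°) = (0.5000, 0.8660); from cell (3,1)
  next x-line at t=0.3800, next y-line at t=0.3349; Δt_x=2.0000, Δt_y=1.1547
    y: enter (3,2) at t=0.3349
    x: enter (4,2) at t=0.3800 ← occupied
  → r_2 = 0.3800
beam 3: φ=0°, α=105°
  dir = (cos 105°, sin 105°) = (-0.2588, 0.9659); from cell (3,1)
  next x-line at t=3.1296, next y-line at t=0.3002; Δt_x=3.8637, Δt_y=1.0353
    y: enter (3,2) at t=0.3002
    y: enter (3,3) at t=1.3355
    y: enter (3,4) at t=2.3708
    x: enter (2,4) at t=3.1296
    y: enter (2,5) at t=3.4061
    y: enter (2,6) at t=4.4413
    y: enter (2,7) at t=5.4766 ← occupied
  → r_3 = 5.4766
beam 4: φ=45°, α=150°
  dir = (cos 150°, sin 150°) = (-0.8660, 0.5000); from cell (3,1)
  next x-line at t=0.9353, next y-line at t=0.5800; Δt_x=1.1547, Δt_y=2.0000
    y: enter (3,2) at t=0.5800
    x: enter (2,2) at t=0.9353
    x: enter (1,2) at t=2.0900
    y: enter (1,3) at t=2.5800
    x: enter (0,3) at t=3.2447 ← occupied
  → r_4 = 3.2447
beam 5: φ=90°, α=195°
  dir = (cos 195°, sin 195°) = (-0.9659, -0.2588); from cell (3,1)
  next x-line at t=0.8386, next y-line at t=2.7432; Δt_x=1.0353, Δt_y=3.8637
    x: enter (2,1) at t=0.8386
    x: enter (1,1) at t=1.8738
    y: enter (1,0) at t=2.7432 ← occupied
  → r_5 = 2.7432

ranges = [1.1205, 0.3800, 5.4766, 3.2447, 2.7432]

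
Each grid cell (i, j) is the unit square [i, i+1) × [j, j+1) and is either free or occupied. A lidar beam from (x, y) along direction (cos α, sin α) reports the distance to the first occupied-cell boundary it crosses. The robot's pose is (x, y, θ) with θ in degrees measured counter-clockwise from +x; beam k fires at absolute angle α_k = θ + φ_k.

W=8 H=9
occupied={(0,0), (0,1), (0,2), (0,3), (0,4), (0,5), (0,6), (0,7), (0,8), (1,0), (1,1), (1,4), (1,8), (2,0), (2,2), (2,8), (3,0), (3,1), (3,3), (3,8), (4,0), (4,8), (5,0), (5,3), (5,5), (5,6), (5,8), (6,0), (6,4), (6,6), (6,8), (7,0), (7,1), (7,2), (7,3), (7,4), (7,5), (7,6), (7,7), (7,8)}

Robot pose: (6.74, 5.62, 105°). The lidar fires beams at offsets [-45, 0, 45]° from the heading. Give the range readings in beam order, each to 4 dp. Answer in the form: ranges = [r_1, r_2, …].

ranges = [0.4388, 0.3934, 0.7600]

beam 1: φ=-45°, α=60°
  direction (0.5000, 0.8660); cell (6,5); t to first gridline: x 0.5200, y 0.4388 (then +2.0000 / +1.1547)
    (6,6) via y @ 0.4388  # hit
  → r_1 = 0.4388
beam 2: φ=0°, α=105°
  direction (-0.2588, 0.9659); cell (6,5); t to first gridline: x 2.8591, y 0.3934 (then +3.8637 / +1.0353)
    (6,6) via y @ 0.3934  # hit
  → r_2 = 0.3934
beam 3: φ=45°, α=150°
  direction (-0.8660, 0.5000); cell (6,5); t to first gridline: x 0.8545, y 0.7600 (then +1.1547 / +2.0000)
    (6,6) via y @ 0.7600  # hit
  → r_3 = 0.7600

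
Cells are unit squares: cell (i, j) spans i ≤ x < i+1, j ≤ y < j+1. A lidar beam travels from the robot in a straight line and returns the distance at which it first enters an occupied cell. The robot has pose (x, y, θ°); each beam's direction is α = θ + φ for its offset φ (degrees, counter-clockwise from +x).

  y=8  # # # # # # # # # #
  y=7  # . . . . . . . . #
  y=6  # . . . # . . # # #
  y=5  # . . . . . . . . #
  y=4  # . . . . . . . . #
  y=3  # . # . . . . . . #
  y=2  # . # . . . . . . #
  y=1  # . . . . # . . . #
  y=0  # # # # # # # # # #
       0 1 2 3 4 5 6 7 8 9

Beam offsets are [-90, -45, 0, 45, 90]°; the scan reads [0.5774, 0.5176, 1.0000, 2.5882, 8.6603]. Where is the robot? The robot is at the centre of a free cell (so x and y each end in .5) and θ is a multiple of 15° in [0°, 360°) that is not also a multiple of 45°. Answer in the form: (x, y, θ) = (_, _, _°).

(x, y, θ) = (1.5, 6.5, 240°)

Enumerate (i+0.5, j+0.5, θ) over the 50 free cells and 16 admissible headings. For each, cast all 5 beams and compare to the given ranges.
  (7.5, 5.5, 150°): beam 3 = 2.8868 ≠ 1.0000 ✗
  (5.5, 7.5, 120°): beam 1 = 1.0000 ≠ 0.5774 ✗
  (3.5, 5.5, 345°): beam 1 = 1.9319 ≠ 0.5774 ✗
  (2.5, 4.5, 210°): beam 1 = 3.0000 ≠ 0.5774 ✗
  …
  (1.5, 6.5, 240°): r_1=0.5774, r_2=0.5176, r_3=1.0000, r_4=2.5882, r_5=8.6603 — all match ✓
No second candidate reproduces the full scan.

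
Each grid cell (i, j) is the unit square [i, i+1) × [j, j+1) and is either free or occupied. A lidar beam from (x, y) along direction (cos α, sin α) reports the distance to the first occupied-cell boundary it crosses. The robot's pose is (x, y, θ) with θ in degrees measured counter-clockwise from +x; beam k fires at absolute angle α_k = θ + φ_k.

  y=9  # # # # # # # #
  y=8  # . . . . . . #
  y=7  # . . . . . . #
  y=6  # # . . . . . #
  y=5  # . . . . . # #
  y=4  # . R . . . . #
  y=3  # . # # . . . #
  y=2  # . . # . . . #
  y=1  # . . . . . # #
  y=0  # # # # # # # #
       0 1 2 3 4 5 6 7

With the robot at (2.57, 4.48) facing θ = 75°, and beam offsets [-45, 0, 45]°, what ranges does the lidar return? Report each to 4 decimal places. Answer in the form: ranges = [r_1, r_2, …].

beam 1: φ=-45°, α=30°
  dir = (cos 30°, sin 30°) = (0.8660, 0.5000); from cell (2,4)
  next x-line at t=0.4965, next y-line at t=1.0400; Δt_x=1.1547, Δt_y=2.0000
    x: enter (3,4) at t=0.4965
    y: enter (3,5) at t=1.0400
    x: enter (4,5) at t=1.6512
    x: enter (5,5) at t=2.8059
    y: enter (5,6) at t=3.0400
    x: enter (6,6) at t=3.9606
    y: enter (6,7) at t=5.0400
    x: enter (7,7) at t=5.1153 ← occupied
  → r_1 = 5.1153
beam 2: φ=0°, α=75°
  dir = (cos 75°, sin 75°) = (0.2588, 0.9659); from cell (2,4)
  next x-line at t=1.6614, next y-line at t=0.5383; Δt_x=3.8637, Δt_y=1.0353
    y: enter (2,5) at t=0.5383
    y: enter (2,6) at t=1.5736
    x: enter (3,6) at t=1.6614
    y: enter (3,7) at t=2.6089
    y: enter (3,8) at t=3.6442
    y: enter (3,9) at t=4.6794 ← occupied
  → r_2 = 4.6794
beam 3: φ=45°, α=120°
  dir = (cos 120°, sin 120°) = (-0.5000, 0.8660); from cell (2,4)
  next x-line at t=1.1400, next y-line at t=0.6004; Δt_x=2.0000, Δt_y=1.1547
    y: enter (2,5) at t=0.6004
    x: enter (1,5) at t=1.1400
    y: enter (1,6) at t=1.7551 ← occupied
  → r_3 = 1.7551

ranges = [5.1153, 4.6794, 1.7551]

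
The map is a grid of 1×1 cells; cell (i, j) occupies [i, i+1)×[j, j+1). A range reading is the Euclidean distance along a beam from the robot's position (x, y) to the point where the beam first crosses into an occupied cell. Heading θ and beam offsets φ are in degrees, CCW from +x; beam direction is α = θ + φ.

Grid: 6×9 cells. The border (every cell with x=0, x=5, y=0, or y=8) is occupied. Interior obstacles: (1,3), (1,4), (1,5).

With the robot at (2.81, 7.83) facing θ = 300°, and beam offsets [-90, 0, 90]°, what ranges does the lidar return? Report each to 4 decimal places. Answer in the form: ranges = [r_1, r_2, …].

beam 1: φ=-90°, α=210°
  cosα=-0.8660 sinα=-0.5000 | (2,7) | tMaxX 0.9353 tMaxY 1.6600 | tΔX 1.1547 tΔY 2.0000
    t=0.9353 [x] (1,7)
    t=1.6600 [y] (1,6)
    t=2.0900 [x] (0,6) — stop
  → r_1 = 2.0900
beam 2: φ=0°, α=300°
  cosα=0.5000 sinα=-0.8660 | (2,7) | tMaxX 0.3800 tMaxY 0.9584 | tΔX 2.0000 tΔY 1.1547
    t=0.3800 [x] (3,7)
    t=0.9584 [y] (3,6)
    t=2.1131 [y] (3,5)
    t=2.3800 [x] (4,5)
    t=3.2678 [y] (4,4)
    t=4.3800 [x] (5,4) — stop
  → r_2 = 4.3800
beam 3: φ=90°, α=30°
  cosα=0.8660 sinα=0.5000 | (2,7) | tMaxX 0.2194 tMaxY 0.3400 | tΔX 1.1547 tΔY 2.0000
    t=0.2194 [x] (3,7)
    t=0.3400 [y] (3,8) — stop
  → r_3 = 0.3400

ranges = [2.0900, 4.3800, 0.3400]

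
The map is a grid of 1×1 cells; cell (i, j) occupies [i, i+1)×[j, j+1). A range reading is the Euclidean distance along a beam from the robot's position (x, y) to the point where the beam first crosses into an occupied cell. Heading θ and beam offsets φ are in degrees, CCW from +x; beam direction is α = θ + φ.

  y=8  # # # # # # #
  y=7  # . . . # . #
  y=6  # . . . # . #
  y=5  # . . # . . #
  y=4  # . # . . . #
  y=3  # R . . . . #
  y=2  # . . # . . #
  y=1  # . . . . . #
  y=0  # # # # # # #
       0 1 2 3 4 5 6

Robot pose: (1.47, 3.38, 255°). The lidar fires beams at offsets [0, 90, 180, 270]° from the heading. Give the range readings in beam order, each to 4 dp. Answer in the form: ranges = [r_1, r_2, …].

beam 1: φ=0°, α=255°
  cosα=-0.2588 sinα=-0.9659 | (1,3) | tMaxX 1.8159 tMaxY 0.3934 | tΔX 3.8637 tΔY 1.0353
    t=0.3934 [y] (1,2)
    t=1.4287 [y] (1,1)
    t=1.8159 [x] (0,1) — stop
  → r_1 = 1.8159
beam 2: φ=90°, α=345°
  cosα=0.9659 sinα=-0.2588 | (1,3) | tMaxX 0.5487 tMaxY 1.4682 | tΔX 1.0353 tΔY 3.8637
    t=0.5487 [x] (2,3)
    t=1.4682 [y] (2,2)
    t=1.5840 [x] (3,2) — stop
  → r_2 = 1.5840
beam 3: φ=180°, α=75°
  cosα=0.2588 sinα=0.9659 | (1,3) | tMaxX 2.0478 tMaxY 0.6419 | tΔX 3.8637 tΔY 1.0353
    t=0.6419 [y] (1,4)
    t=1.6771 [y] (1,5)
    t=2.0478 [x] (2,5)
    t=2.7124 [y] (2,6)
    t=3.7477 [y] (2,7)
    t=4.7830 [y] (2,8) — stop
  → r_3 = 4.7830
beam 4: φ=270°, α=165°
  cosα=-0.9659 sinα=0.2588 | (1,3) | tMaxX 0.4866 tMaxY 2.3955 | tΔX 1.0353 tΔY 3.8637
    t=0.4866 [x] (0,3) — stop
  → r_4 = 0.4866

ranges = [1.8159, 1.5840, 4.7830, 0.4866]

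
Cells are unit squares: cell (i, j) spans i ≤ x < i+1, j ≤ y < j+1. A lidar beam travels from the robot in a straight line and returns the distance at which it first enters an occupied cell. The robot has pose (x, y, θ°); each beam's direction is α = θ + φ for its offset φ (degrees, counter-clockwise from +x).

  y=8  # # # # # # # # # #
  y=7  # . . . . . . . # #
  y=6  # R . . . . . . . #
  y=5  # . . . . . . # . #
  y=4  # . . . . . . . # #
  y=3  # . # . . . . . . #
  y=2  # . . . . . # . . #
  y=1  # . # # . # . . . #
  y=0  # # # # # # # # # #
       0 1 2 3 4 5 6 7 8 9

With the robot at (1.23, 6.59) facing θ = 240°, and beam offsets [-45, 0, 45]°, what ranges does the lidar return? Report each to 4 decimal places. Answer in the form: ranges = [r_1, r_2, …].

beam 1: φ=-45°, α=195°
  dir = (cos 195°, sin 195°) = (-0.9659, -0.2588); from cell (1,6)
  next x-line at t=0.2381, next y-line at t=2.2796; Δt_x=1.0353, Δt_y=3.8637
    x: enter (0,6) at t=0.2381 ← occupied
  → r_1 = 0.2381
beam 2: φ=0°, α=240°
  dir = (cos 240°, sin 240°) = (-0.5000, -0.8660); from cell (1,6)
  next x-line at t=0.4600, next y-line at t=0.6813; Δt_x=2.0000, Δt_y=1.1547
    x: enter (0,6) at t=0.4600 ← occupied
  → r_2 = 0.4600
beam 3: φ=45°, α=285°
  dir = (cos 285°, sin 285°) = (0.2588, -0.9659); from cell (1,6)
  next x-line at t=2.9751, next y-line at t=0.6108; Δt_x=3.8637, Δt_y=1.0353
    y: enter (1,5) at t=0.6108
    y: enter (1,4) at t=1.6461
    y: enter (1,3) at t=2.6814
    x: enter (2,3) at t=2.9751 ← occupied
  → r_3 = 2.9751

ranges = [0.2381, 0.4600, 2.9751]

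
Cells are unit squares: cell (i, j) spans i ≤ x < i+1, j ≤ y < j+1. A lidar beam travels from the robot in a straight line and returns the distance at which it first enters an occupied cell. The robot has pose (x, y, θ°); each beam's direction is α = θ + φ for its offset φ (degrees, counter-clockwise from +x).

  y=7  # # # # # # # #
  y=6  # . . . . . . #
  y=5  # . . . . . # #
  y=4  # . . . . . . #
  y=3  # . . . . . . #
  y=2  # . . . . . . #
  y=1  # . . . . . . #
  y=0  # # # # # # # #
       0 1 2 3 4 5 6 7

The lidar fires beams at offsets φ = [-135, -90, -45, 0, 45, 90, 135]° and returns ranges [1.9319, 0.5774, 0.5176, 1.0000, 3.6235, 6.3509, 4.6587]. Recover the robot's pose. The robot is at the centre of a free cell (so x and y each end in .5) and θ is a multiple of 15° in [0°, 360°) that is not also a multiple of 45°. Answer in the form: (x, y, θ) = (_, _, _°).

Candidates: 35 free-cell centres × 16 headings = 560 poses. Raycast each; keep the one whose scan matches to 4 dp.
  (1.5, 5.5, 105°): beam 1 = 6.3509 ≠ 1.9319 ✗
  (3.5, 5.5, 105°): beam 1 = 4.0415 ≠ 1.9319 ✗
  (6.5, 6.5, 105°): beam 1 = 0.5774 ≠ 1.9319 ✗
  …
  (1.5, 4.5, 240°): r_1=1.9319, r_2=0.5774, r_3=0.5176, r_4=1.0000, r_5=3.6235, r_6=6.3509, r_7=4.6587 — all match ✓
No second candidate reproduces the full scan.

(x, y, θ) = (1.5, 4.5, 240°)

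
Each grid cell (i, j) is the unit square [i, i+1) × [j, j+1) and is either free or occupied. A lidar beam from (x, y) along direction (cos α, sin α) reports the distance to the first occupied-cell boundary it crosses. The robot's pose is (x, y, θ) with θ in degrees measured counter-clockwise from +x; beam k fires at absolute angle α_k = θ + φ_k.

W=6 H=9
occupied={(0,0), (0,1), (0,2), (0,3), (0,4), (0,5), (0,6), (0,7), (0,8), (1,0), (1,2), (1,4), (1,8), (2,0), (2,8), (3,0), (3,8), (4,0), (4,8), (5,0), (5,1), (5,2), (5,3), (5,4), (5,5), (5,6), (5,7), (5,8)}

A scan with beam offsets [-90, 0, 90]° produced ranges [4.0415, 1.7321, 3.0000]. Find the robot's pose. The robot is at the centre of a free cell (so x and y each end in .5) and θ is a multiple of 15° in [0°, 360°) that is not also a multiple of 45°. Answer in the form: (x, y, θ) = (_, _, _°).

(x, y, θ) = (3.5, 4.5, 330°)

Enumerate (i+0.5, j+0.5, θ) over the 26 free cells and 16 admissible headings. For each, cast all 3 beams and compare to the given ranges.
  (3.5, 6.5, 150°): beam 1 = 1.7321 ≠ 4.0415 ✗
  (4.5, 3.5, 165°): beam 1 = 1.9319 ≠ 4.0415 ✗
  (3.5, 1.5, 30°): beam 1 = 0.5774 ≠ 4.0415 ✗
  …
  (3.5, 4.5, 330°): r_1=4.0415, r_2=1.7321, r_3=3.0000 — all match ✓
Unique over the lattice → pose = (3.5, 4.5, 330°).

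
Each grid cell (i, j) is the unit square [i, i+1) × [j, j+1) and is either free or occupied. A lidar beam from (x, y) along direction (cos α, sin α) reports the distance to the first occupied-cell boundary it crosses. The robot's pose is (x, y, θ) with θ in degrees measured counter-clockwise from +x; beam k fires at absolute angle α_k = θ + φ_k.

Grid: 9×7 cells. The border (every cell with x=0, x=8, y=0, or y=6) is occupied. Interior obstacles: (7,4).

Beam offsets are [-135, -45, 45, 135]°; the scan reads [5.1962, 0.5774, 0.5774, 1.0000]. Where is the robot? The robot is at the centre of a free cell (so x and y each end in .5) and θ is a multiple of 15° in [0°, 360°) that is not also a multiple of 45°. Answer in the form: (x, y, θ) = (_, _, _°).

(x, y, θ) = (1.5, 1.5, 195°)

Candidates: 34 free-cell centres × 16 headings = 544 poses. Raycast each; keep the one whose scan matches to 4 dp.
  (1.5, 4.5, 60°): beam 1 = 3.6235 ≠ 5.1962 ✗
  (6.5, 2.5, 150°): beam 1 = 1.5529 ≠ 5.1962 ✗
  (3.5, 1.5, 60°): beam 1 = 0.5176 ≠ 5.1962 ✗
  (2.5, 1.5, 75°): beam 1 = 0.5774 ≠ 5.1962 ✗
  …
  (1.5, 1.5, 195°): r_1=5.1962, r_2=0.5774, r_3=0.5774, r_4=1.0000 — all match ✓
No second candidate reproduces the full scan.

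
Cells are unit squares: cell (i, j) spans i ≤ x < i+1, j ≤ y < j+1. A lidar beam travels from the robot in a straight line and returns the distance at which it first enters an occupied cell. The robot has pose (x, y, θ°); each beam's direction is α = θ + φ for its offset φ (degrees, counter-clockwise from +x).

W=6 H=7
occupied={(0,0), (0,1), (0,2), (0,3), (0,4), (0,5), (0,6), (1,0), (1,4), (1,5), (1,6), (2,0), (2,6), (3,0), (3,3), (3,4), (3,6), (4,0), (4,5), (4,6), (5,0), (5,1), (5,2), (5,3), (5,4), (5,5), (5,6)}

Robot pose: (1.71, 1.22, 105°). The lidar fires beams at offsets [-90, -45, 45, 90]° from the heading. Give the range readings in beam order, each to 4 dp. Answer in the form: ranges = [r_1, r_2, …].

beam 1: φ=-90°, α=15°
  d=(0.9659,0.2588)  start (1,1)  tX=0.3002 tY=3.0137  stride 1/|dx|=1.0353 1/|dy|=3.8637
    cross x-line → (2,1), t=0.3002
    cross x-line → (3,1), t=1.3355
    cross x-line → (4,1), t=2.3708
    cross y-line → (4,2), t=3.0137
    cross x-line → (5,2), t=3.4061 (wall)
  → r_1 = 3.4061
beam 2: φ=-45°, α=60°
  d=(0.5000,0.8660)  start (1,1)  tX=0.5800 tY=0.9007  stride 1/|dx|=2.0000 1/|dy|=1.1547
    cross x-line → (2,1), t=0.5800
    cross y-line → (2,2), t=0.9007
    cross y-line → (2,3), t=2.0554
    cross x-line → (3,3), t=2.5800 (wall)
  → r_2 = 2.5800
beam 3: φ=45°, α=150°
  d=(-0.8660,0.5000)  start (1,1)  tX=0.8198 tY=1.5600  stride 1/|dx|=1.1547 1/|dy|=2.0000
    cross x-line → (0,1), t=0.8198 (wall)
  → r_3 = 0.8198
beam 4: φ=90°, α=195°
  d=(-0.9659,-0.2588)  start (1,1)  tX=0.7350 tY=0.8500  stride 1/|dx|=1.0353 1/|dy|=3.8637
    cross x-line → (0,1), t=0.7350 (wall)
  → r_4 = 0.7350

ranges = [3.4061, 2.5800, 0.8198, 0.7350]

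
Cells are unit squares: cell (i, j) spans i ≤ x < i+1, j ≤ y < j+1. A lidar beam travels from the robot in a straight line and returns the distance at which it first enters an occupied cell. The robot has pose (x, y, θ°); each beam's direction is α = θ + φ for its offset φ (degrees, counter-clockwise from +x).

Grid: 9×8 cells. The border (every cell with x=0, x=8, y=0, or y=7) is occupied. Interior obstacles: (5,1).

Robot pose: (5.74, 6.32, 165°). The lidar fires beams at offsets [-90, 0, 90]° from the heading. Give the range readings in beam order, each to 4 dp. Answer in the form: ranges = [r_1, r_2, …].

ranges = [0.7040, 2.6273, 5.5077]

beam 1: φ=-90°, α=75°
  d=(0.2588,0.9659)  start (5,6)  tX=1.0046 tY=0.7040  stride 1/|dx|=3.8637 1/|dy|=1.0353
    cross y-line → (5,7), t=0.7040 (wall)
  → r_1 = 0.7040
beam 2: φ=0°, α=165°
  d=(-0.9659,0.2588)  start (5,6)  tX=0.7661 tY=2.6273  stride 1/|dx|=1.0353 1/|dy|=3.8637
    cross x-line → (4,6), t=0.7661
    cross x-line → (3,6), t=1.8014
    cross y-line → (3,7), t=2.6273 (wall)
  → r_2 = 2.6273
beam 3: φ=90°, α=255°
  d=(-0.2588,-0.9659)  start (5,6)  tX=2.8591 tY=0.3313  stride 1/|dx|=3.8637 1/|dy|=1.0353
    cross y-line → (5,5), t=0.3313
    cross y-line → (5,4), t=1.3666
    cross y-line → (5,3), t=2.4018
    cross x-line → (4,3), t=2.8591
    cross y-line → (4,2), t=3.4371
    cross y-line → (4,1), t=4.4724
    cross y-line → (4,0), t=5.5077 (wall)
  → r_3 = 5.5077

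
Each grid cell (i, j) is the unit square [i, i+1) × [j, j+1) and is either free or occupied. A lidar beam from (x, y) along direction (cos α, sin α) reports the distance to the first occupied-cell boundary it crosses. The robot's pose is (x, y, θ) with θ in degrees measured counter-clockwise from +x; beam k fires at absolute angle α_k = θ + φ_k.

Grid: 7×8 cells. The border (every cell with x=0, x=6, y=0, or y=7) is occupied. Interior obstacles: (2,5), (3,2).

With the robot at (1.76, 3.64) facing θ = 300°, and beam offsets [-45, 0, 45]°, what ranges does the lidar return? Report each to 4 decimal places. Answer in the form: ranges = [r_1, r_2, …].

ranges = [2.7331, 3.0484, 4.3896]

beam 1: φ=-45°, α=255°
  d=(-0.2588,-0.9659)  start (1,3)  tX=2.9364 tY=0.6626  stride 1/|dx|=3.8637 1/|dy|=1.0353
    cross y-line → (1,2), t=0.6626
    cross y-line → (1,1), t=1.6979
    cross y-line → (1,0), t=2.7331 (wall)
  → r_1 = 2.7331
beam 2: φ=0°, α=300°
  d=(0.5000,-0.8660)  start (1,3)  tX=0.4800 tY=0.7390  stride 1/|dx|=2.0000 1/|dy|=1.1547
    cross x-line → (2,3), t=0.4800
    cross y-line → (2,2), t=0.7390
    cross y-line → (2,1), t=1.8937
    cross x-line → (3,1), t=2.4800
    cross y-line → (3,0), t=3.0484 (wall)
  → r_2 = 3.0484
beam 3: φ=45°, α=345°
  d=(0.9659,-0.2588)  start (1,3)  tX=0.2485 tY=2.4728  stride 1/|dx|=1.0353 1/|dy|=3.8637
    cross x-line → (2,3), t=0.2485
    cross x-line → (3,3), t=1.2837
    cross x-line → (4,3), t=2.3190
    cross y-line → (4,2), t=2.4728
    cross x-line → (5,2), t=3.3543
    cross x-line → (6,2), t=4.3896 (wall)
  → r_3 = 4.3896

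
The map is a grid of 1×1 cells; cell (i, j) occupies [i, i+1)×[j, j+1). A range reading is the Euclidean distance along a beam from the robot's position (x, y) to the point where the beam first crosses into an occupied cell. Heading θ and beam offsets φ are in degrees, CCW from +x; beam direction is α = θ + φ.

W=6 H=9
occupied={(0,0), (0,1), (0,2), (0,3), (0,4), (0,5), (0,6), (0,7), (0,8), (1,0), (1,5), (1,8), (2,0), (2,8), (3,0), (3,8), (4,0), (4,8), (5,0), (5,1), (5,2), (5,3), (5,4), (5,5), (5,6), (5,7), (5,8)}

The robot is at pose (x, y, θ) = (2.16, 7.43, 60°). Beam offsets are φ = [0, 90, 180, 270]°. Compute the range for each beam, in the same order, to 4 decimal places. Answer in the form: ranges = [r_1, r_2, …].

ranges = [0.6582, 1.1400, 1.6512, 3.2793]

beam 1: φ=0°, α=60°
  cosα=0.5000 sinα=0.8660 | (2,7) | tMaxX 1.6800 tMaxY 0.6582 | tΔX 2.0000 tΔY 1.1547
    t=0.6582 [y] (2,8) — stop
  → r_1 = 0.6582
beam 2: φ=90°, α=150°
  cosα=-0.8660 sinα=0.5000 | (2,7) | tMaxX 0.1848 tMaxY 1.1400 | tΔX 1.1547 tΔY 2.0000
    t=0.1848 [x] (1,7)
    t=1.1400 [y] (1,8) — stop
  → r_2 = 1.1400
beam 3: φ=180°, α=240°
  cosα=-0.5000 sinα=-0.8660 | (2,7) | tMaxX 0.3200 tMaxY 0.4965 | tΔX 2.0000 tΔY 1.1547
    t=0.3200 [x] (1,7)
    t=0.4965 [y] (1,6)
    t=1.6512 [y] (1,5) — stop
  → r_3 = 1.6512
beam 4: φ=270°, α=330°
  cosα=0.8660 sinα=-0.5000 | (2,7) | tMaxX 0.9699 tMaxY 0.8600 | tΔX 1.1547 tΔY 2.0000
    t=0.8600 [y] (2,6)
    t=0.9699 [x] (3,6)
    t=2.1246 [x] (4,6)
    t=2.8600 [y] (4,5)
    t=3.2793 [x] (5,5) — stop
  → r_4 = 3.2793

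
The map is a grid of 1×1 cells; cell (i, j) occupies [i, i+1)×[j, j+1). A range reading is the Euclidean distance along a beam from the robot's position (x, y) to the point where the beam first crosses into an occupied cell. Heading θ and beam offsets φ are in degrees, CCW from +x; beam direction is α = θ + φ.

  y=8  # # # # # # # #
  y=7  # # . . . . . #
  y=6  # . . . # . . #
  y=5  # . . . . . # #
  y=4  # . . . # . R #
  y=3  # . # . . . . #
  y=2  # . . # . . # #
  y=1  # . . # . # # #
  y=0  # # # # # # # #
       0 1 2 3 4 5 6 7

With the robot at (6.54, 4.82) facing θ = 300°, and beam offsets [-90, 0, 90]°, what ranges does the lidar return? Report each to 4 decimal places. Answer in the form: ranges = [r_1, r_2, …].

ranges = [3.6400, 0.9200, 0.3600]

beam 1: φ=-90°, α=210°
  direction (-0.8660, -0.5000); cell (6,4); t to first gridline: x 0.6235, y 1.6400 (then +1.1547 / +2.0000)
    (5,4) via x @ 0.6235
    (5,3) via y @ 1.6400
    (4,3) via x @ 1.7782
    (3,3) via x @ 2.9329
    (3,2) via y @ 3.6400  # hit
  → r_1 = 3.6400
beam 2: φ=0°, α=300°
  direction (0.5000, -0.8660); cell (6,4); t to first gridline: x 0.9200, y 0.9469 (then +2.0000 / +1.1547)
    (7,4) via x @ 0.9200  # hit
  → r_2 = 0.9200
beam 3: φ=90°, α=30°
  direction (0.8660, 0.5000); cell (6,4); t to first gridline: x 0.5312, y 0.3600 (then +1.1547 / +2.0000)
    (6,5) via y @ 0.3600  # hit
  → r_3 = 0.3600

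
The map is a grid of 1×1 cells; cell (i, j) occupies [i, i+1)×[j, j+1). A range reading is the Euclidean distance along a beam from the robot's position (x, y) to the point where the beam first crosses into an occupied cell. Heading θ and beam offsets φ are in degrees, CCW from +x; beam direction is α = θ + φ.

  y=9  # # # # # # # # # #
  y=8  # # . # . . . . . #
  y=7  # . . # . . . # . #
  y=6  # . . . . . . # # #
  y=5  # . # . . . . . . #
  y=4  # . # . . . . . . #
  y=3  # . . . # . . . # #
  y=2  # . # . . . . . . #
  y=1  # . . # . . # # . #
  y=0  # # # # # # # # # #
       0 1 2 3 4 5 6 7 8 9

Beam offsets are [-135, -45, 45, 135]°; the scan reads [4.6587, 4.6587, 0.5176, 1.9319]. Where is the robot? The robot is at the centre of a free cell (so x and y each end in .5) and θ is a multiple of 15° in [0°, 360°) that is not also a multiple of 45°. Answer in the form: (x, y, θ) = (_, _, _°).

(x, y, θ) = (3.5, 4.5, 120°)

Enumerate (i+0.5, j+0.5, θ) over the 50 free cells and 16 admissible headings. For each, cast all 4 beams and compare to the given ranges.
  (4.5, 4.5, 330°): beam 1 = 1.5529 ≠ 4.6587 ✗
  (7.5, 4.5, 285°): beam 1 = 5.0000 ≠ 4.6587 ✗
  (3.5, 3.5, 195°): beam 1 = 6.3509 ≠ 4.6587 ✗
  …
  (3.5, 4.5, 120°): r_1=4.6587, r_2=4.6587, r_3=0.5176, r_4=1.9319 — all match ✓
No second candidate reproduces the full scan.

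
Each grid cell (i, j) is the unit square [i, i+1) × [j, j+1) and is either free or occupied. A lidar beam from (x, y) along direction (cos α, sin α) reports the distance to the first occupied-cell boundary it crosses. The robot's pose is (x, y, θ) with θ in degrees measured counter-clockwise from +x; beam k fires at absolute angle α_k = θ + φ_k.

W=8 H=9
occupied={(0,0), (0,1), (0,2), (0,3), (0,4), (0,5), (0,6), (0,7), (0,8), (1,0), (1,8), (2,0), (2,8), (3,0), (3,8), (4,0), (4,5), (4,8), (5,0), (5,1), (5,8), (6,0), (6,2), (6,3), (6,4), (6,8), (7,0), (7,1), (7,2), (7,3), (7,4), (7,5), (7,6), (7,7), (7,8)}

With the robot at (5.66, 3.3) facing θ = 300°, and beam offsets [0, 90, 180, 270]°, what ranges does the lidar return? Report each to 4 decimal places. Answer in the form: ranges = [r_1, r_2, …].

beam 1: φ=0°, α=300°
  dir = (cos 300°, sin 300°) = (0.5000, -0.8660); from cell (5,3)
  next x-line at t=0.6800, next y-line at t=0.3464; Δt_x=2.0000, Δt_y=1.1547
    y: enter (5,2) at t=0.3464
    x: enter (6,2) at t=0.6800 ← occupied
  → r_1 = 0.6800
beam 2: φ=90°, α=30°
  dir = (cos 30°, sin 30°) = (0.8660, 0.5000); from cell (5,3)
  next x-line at t=0.3926, next y-line at t=1.4000; Δt_x=1.1547, Δt_y=2.0000
    x: enter (6,3) at t=0.3926 ← occupied
  → r_2 = 0.3926
beam 3: φ=180°, α=120°
  dir = (cos 120°, sin 120°) = (-0.5000, 0.8660); from cell (5,3)
  next x-line at t=1.3200, next y-line at t=0.8083; Δt_x=2.0000, Δt_y=1.1547
    y: enter (5,4) at t=0.8083
    x: enter (4,4) at t=1.3200
    y: enter (4,5) at t=1.9630 ← occupied
  → r_3 = 1.9630
beam 4: φ=270°, α=210°
  dir = (cos 210°, sin 210°) = (-0.8660, -0.5000); from cell (5,3)
  next x-line at t=0.7621, next y-line at t=0.6000; Δt_x=1.1547, Δt_y=2.0000
    y: enter (5,2) at t=0.6000
    x: enter (4,2) at t=0.7621
    x: enter (3,2) at t=1.9168
    y: enter (3,1) at t=2.6000
    x: enter (2,1) at t=3.0715
    x: enter (1,1) at t=4.2262
    y: enter (1,0) at t=4.6000 ← occupied
  → r_4 = 4.6000

ranges = [0.6800, 0.3926, 1.9630, 4.6000]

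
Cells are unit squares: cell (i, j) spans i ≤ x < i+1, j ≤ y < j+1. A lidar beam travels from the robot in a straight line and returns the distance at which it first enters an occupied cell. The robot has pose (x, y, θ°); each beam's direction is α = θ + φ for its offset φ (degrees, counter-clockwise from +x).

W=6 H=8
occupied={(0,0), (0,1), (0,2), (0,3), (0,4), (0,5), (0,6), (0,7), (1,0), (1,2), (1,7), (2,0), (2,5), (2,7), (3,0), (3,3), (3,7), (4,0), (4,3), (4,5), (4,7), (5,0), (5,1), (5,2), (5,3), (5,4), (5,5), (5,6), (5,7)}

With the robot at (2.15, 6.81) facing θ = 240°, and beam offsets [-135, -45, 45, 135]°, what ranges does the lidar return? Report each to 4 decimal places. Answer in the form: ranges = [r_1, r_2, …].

ranges = [0.1967, 1.1906, 0.8386, 0.7341]

beam 1: φ=-135°, α=105°
  direction (-0.2588, 0.9659); cell (2,6); t to first gridline: x 0.5796, y 0.1967 (then +3.8637 / +1.0353)
    (2,7) via y @ 0.1967  # hit
  → r_1 = 0.1967
beam 2: φ=-45°, α=195°
  direction (-0.9659, -0.2588); cell (2,6); t to first gridline: x 0.1553, y 3.1296 (then +1.0353 / +3.8637)
    (1,6) via x @ 0.1553
    (0,6) via x @ 1.1906  # hit
  → r_2 = 1.1906
beam 3: φ=45°, α=285°
  direction (0.2588, -0.9659); cell (2,6); t to first gridline: x 3.2841, y 0.8386 (then +3.8637 / +1.0353)
    (2,5) via y @ 0.8386  # hit
  → r_3 = 0.8386
beam 4: φ=135°, α=15°
  direction (0.9659, 0.2588); cell (2,6); t to first gridline: x 0.8800, y 0.7341 (then +1.0353 / +3.8637)
    (2,7) via y @ 0.7341  # hit
  → r_4 = 0.7341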